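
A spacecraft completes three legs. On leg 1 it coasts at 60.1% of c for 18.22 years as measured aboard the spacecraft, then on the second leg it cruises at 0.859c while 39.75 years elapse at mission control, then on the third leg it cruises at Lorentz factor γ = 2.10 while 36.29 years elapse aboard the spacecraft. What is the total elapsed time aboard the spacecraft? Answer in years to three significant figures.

Leg 1: 18.22 years is already measured aboard the spacecraft.
Leg 2: γ = 1/√(1 − 0.859²) = 1/√0.2621 = 1.953; τ_2 = 39.75/1.953 = 20.35 years.
Leg 3: 36.29 years is already measured aboard the spacecraft.
Total: 18.22 + 20.35 + 36.29 years.

τ = 74.9 years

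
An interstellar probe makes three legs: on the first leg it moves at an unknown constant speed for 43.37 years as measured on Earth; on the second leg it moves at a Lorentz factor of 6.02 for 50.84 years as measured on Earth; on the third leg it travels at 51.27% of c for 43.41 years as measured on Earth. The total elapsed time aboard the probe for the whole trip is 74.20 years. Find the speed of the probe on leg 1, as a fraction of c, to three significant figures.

Leg 1: speed unknown; τ_1 = 43.37/γ_1.
Leg 2: γ = 6.02; τ_2 = 50.84/6.020 = 8.445 years.
Leg 3: β = 0.5127; γ = 1/√(1 − 0.5127²) = 1/√0.7371 = 1.165; τ_3 = 43.41/1.165 = 37.27 years.
Total proper time: τ_1 + 8.445 + 37.27 = 74.20, so τ_1 = 74.20 − 45.72 = 28.48 years.
γ_1 = 43.37/28.48 = 1.523; β = √(1 − 1/γ²) = √0.5686.

β = 0.754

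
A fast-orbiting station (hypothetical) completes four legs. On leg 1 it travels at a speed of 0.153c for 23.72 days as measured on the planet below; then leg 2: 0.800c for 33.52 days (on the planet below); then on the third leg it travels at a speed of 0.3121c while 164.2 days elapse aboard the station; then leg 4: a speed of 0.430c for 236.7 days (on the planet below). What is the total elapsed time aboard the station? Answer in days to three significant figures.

τ = 421 days

Leg 1: γ = 1/√(1 − 0.153²) = 1/√0.9766 = 1.012; τ_1 = 23.72/1.012 = 23.44 days.
Leg 2: γ = 1/√(1 − 0.800²) = 5/3 ≈ 1.667; τ_2 = 33.52/1.667 = 20.11 days.
Leg 3: 164.2 days is already measured aboard the station.
Leg 4: γ = 1/√(1 − 0.430²) = 1/√0.8151 = 1.108; τ_4 = 236.7/1.108 = 213.7 days.
Total: 23.44 + 20.11 + 164.2 + 213.7 days.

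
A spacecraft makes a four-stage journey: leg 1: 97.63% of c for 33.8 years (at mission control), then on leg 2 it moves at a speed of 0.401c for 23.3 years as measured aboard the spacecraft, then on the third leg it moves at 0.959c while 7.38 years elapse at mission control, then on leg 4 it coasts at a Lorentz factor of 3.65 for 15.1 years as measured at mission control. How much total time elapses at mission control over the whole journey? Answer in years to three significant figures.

Δt = 81.7 years

Leg 1: 33.8 years is already measured at mission control.
Leg 2: γ = 1/√(1 − 0.401²) = 1/√0.8392 = 1.092; Δt_2 = 1.092 × 23.3 = 25.43 years.
Leg 3: 7.38 years is already measured at mission control.
Leg 4: 15.1 years is already measured at mission control.
Total: 33.80 + 25.43 + 7.380 + 15.10 years.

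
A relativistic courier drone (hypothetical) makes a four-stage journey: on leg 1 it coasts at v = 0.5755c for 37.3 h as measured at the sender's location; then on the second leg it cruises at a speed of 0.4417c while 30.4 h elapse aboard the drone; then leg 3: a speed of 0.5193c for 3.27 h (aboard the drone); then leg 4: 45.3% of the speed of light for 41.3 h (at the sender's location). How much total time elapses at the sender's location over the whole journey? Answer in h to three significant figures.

Δt = 116 h

Leg 1: 37.3 h is already measured at the sender's location.
Leg 2: γ = 1/√(1 − 0.4417²) = 1/√0.8049 = 1.115; Δt_2 = 1.115 × 30.4 = 33.88 h.
Leg 3: γ = 1/√(1 − 0.5193²) = 1/√0.7303 = 1.170; Δt_3 = 1.170 × 3.27 = 3.826 h.
Leg 4: 41.3 h is already measured at the sender's location.
Total: 37.30 + 33.88 + 3.826 + 41.30 h.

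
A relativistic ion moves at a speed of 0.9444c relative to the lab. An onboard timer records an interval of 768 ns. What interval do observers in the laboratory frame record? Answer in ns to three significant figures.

Δt = 2340 ns

γ = 1/√(1 − 0.9444²) = 1/√0.1081 = 3.041
The interval measured in the ion's rest frame is the proper time (both events occur at the same place in that frame); the lab-frame interval is Δt = γτ = 3.041 × 768 ns.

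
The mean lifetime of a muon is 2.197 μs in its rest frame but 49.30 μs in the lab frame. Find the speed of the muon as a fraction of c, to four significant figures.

γ = Δt/τ₀ = 49.30/2.197 = 22.44
β = √(1 − 1/γ²) = √(1 − 0.001986) = √0.9980

v = 0.9990c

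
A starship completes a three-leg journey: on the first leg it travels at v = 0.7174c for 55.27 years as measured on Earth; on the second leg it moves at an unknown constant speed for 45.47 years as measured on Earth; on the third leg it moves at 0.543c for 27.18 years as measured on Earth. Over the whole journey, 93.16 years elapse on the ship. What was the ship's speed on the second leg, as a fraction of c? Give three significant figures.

β = 0.714

Leg 1: γ = 1/√(1 − 0.7174²) = 1/√0.4853 = 1.435; τ_1 = 55.27/1.435 = 38.50 years.
Leg 2: speed unknown; τ_2 = 45.47/γ_2.
Leg 3: γ = 1/√(1 − 0.543²) = 1/√0.7052 = 1.191; τ_3 = 27.18/1.191 = 22.82 years.
Total proper time: 38.50 + τ_2 + 22.82 = 93.16, so τ_2 = 93.16 − 61.33 = 31.83 years.
γ_2 = 45.47/31.83 = 1.428; β = √(1 − 1/γ²) = √0.5099.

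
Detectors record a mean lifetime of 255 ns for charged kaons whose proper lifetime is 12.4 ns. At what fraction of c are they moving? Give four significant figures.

γ = Δt/τ₀ = 255/12.4 = 20.56
β = √(1 − 1/γ²) = √(1 − 0.002365) = √0.9976

β = 0.9988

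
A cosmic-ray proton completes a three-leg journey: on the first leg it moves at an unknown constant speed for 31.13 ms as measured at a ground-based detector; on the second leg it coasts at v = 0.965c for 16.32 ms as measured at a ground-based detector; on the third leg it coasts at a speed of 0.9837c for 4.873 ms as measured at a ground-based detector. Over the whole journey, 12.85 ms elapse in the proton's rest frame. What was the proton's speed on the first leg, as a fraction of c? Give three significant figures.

Leg 1: speed unknown; τ_1 = 31.13/γ_1.
Leg 2: γ = 1/√(1 − 0.965²) = 1/√0.06878 = 3.813; τ_2 = 16.32/3.813 = 4.280 ms.
Leg 3: γ = 1/√(1 − 0.9837²) = 1/√0.03233 = 5.561; τ_3 = 4.873/5.561 = 0.8763 ms.
Total proper time: τ_1 + 4.280 + 0.8763 = 12.85, so τ_1 = 12.85 − 5.156 = 7.694 ms.
γ_1 = 31.13/7.694 = 4.046; β = √(1 − 1/γ²) = √0.9389.

β = 0.969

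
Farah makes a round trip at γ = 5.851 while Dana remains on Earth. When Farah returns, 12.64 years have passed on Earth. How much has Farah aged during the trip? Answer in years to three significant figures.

γ = 5.851
Farah's clock measures proper time along the trip: τ = Δt/γ = 12.64/5.851 years.

τ = 2.16 years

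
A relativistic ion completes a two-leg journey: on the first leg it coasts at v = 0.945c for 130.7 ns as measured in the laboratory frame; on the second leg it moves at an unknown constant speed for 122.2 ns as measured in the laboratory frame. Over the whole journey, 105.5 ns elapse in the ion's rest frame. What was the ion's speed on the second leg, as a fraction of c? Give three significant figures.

Leg 1: γ = 1/√(1 − 0.945²) = 1/√0.1070 = 3.057; τ_1 = 130.7/3.057 = 42.75 ns.
Leg 2: speed unknown; τ_2 = 122.2/γ_2.
Total proper time: 42.75 + τ_2 = 105.5, so τ_2 = 105.5 − 42.75 = 62.75 ns.
γ_2 = 122.2/62.75 = 1.947; β = √(1 − 1/γ²) = √0.7363.

β = 0.858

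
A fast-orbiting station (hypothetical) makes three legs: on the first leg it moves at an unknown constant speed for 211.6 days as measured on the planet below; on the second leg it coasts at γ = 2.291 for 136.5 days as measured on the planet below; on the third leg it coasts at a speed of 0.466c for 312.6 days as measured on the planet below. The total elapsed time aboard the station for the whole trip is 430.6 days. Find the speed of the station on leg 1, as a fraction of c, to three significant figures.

Leg 1: speed unknown; τ_1 = 211.6/γ_1.
Leg 2: γ = 2.291; τ_2 = 136.5/2.291 = 59.58 days.
Leg 3: γ = 1/√(1 − 0.466²) = 1/√0.7828 = 1.130; τ_3 = 312.6/1.130 = 276.6 days.
Total proper time: τ_1 + 59.58 + 276.6 = 430.6, so τ_1 = 430.6 − 336.2 = 94.44 days.
γ_1 = 211.6/94.44 = 2.241; β = √(1 − 1/γ²) = √0.8008.

β = 0.895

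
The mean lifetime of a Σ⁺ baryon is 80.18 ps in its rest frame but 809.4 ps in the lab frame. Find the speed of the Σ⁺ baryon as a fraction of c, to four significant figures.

β = 0.9951

γ = Δt/τ₀ = 809.4/80.18 = 10.09
β = √(1 − 1/γ²) = √(1 − 0.009813) = √0.9902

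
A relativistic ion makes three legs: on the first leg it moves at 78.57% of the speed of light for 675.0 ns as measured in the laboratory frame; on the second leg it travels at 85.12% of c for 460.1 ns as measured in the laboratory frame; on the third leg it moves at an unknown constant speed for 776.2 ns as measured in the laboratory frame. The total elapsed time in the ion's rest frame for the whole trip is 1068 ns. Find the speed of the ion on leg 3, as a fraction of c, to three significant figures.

Leg 1: β = 0.7857; γ = 1/√(1 − 0.7857²) = 1/√0.3827 = 1.617; τ_1 = 675.0/1.617 = 417.6 ns.
Leg 2: β = 0.8512; γ = 1/√(1 − 0.8512²) = 1/√0.2755 = 1.905; τ_2 = 460.1/1.905 = 241.5 ns.
Leg 3: speed unknown; τ_3 = 776.2/γ_3.
Total proper time: 417.6 + 241.5 + τ_3 = 1068, so τ_3 = 1068 − 659.0 = 409.0 ns.
γ_3 = 776.2/409.0 = 1.898; β = √(1 − 1/γ²) = √0.7224.

β = 0.850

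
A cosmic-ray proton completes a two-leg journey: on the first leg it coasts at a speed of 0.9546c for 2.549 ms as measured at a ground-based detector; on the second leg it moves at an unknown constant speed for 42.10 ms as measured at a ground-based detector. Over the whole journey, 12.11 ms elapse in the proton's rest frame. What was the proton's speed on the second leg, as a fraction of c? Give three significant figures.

β = 0.963

Leg 1: γ = 1/√(1 − 0.9546²) = 1/√0.08874 = 3.357; τ_1 = 2.549/3.357 = 0.7593 ms.
Leg 2: speed unknown; τ_2 = 42.10/γ_2.
Total proper time: 0.7593 + τ_2 = 12.11, so τ_2 = 12.11 − 0.7593 = 11.35 ms.
γ_2 = 42.10/11.35 = 3.709; β = √(1 − 1/γ²) = √0.9273.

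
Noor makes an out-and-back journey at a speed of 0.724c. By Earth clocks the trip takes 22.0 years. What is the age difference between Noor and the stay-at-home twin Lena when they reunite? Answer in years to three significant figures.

Δt − τ = 6.82 years

γ = 1/√(1 − 0.724²) = 1/√0.4758 = 1.450
Noor's elapsed proper time: τ = 22.0/1.450 = 15.18 years.
Age gap = Δt − τ = 22.0 − 15.18 years.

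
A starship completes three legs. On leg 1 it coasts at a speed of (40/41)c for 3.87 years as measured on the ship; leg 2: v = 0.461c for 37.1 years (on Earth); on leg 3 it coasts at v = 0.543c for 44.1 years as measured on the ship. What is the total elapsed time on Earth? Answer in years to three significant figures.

Leg 1: γ = 1/√(1 − (40/41)²) = 41/9 ≈ 4.556; Δt_1 = 4.556 × 3.87 = 17.63 years.
Leg 2: 37.1 years is already measured on Earth.
Leg 3: γ = 1/√(1 − 0.543²) = 1/√0.7052 = 1.191; Δt_3 = 1.191 × 44.1 = 52.52 years.
Total: 17.63 + 37.10 + 52.52 years.

Δt = 107 years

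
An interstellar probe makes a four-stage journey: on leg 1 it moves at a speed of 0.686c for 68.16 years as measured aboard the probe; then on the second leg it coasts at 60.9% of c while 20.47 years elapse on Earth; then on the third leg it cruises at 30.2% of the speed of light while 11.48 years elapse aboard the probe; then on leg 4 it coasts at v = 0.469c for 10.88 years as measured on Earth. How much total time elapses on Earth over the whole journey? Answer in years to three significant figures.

Δt = 137 years

Leg 1: γ = 1/√(1 − 0.686²) = 1/√0.5294 = 1.374; Δt_1 = 1.374 × 68.16 = 93.68 years.
Leg 2: 20.47 years is already measured on Earth.
Leg 3: β = 0.302; γ = 1/√(1 − 0.302²) = 1/√0.9088 = 1.049; Δt_3 = 1.049 × 11.48 = 12.04 years.
Leg 4: 10.88 years is already measured on Earth.
Total: 93.68 + 20.47 + 12.04 + 10.88 years.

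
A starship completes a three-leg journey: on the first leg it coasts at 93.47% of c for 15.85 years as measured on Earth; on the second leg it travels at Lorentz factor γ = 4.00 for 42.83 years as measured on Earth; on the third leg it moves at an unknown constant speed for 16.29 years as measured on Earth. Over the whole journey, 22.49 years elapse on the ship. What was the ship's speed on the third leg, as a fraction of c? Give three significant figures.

β = 0.926

Leg 1: β = 0.9347; γ = 1/√(1 − 0.9347²) = 1/√0.1263 = 2.813; τ_1 = 15.85/2.813 = 5.634 years.
Leg 2: γ = 4.00; τ_2 = 42.83/4.000 = 10.71 years.
Leg 3: speed unknown; τ_3 = 16.29/γ_3.
Total proper time: 5.634 + 10.71 + τ_3 = 22.49, so τ_3 = 22.49 − 16.34 = 6.149 years.
γ_3 = 16.29/6.149 = 2.649; β = √(1 − 1/γ²) = √0.8575.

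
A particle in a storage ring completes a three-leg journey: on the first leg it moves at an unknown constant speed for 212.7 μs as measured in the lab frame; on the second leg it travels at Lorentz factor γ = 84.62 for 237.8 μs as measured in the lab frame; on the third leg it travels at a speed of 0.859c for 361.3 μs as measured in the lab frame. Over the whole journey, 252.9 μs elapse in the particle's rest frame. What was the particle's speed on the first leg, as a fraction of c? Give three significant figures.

β = 0.952

Leg 1: speed unknown; τ_1 = 212.7/γ_1.
Leg 2: γ = 84.62; τ_2 = 237.8/84.62 = 2.810 μs.
Leg 3: γ = 1/√(1 − 0.859²) = 1/√0.2621 = 1.953; τ_3 = 361.3/1.953 = 185.0 μs.
Total proper time: τ_1 + 2.810 + 185.0 = 252.9, so τ_1 = 252.9 − 187.8 = 65.11 μs.
γ_1 = 212.7/65.11 = 3.267; β = √(1 − 1/γ²) = √0.9063.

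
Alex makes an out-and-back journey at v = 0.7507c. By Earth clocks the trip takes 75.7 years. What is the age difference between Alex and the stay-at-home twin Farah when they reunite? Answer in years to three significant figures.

Δt − τ = 25.7 years

γ = 1/√(1 − 0.7507²) = 1/√0.4364 = 1.514
Alex's elapsed proper time: τ = 75.7/1.514 = 50.01 years.
Age gap = Δt − τ = 75.7 − 50.01 years.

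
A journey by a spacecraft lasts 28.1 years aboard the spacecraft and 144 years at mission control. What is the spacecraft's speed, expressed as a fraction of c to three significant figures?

The proper time is measured aboard the spacecraft (both events occur at the spacecraft's location); Δt is measured at mission control. γ = Δt/τ = 144/28.1 = 5.125.
β = √(1 − 1/γ²) = √(1 − 0.03808) = √0.9619

β = 0.981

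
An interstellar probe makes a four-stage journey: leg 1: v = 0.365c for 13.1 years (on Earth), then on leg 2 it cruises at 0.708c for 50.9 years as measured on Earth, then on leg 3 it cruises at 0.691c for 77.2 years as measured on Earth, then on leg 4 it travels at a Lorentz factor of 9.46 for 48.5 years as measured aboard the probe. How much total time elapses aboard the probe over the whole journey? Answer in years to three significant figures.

Leg 1: γ = 1/√(1 − 0.365²) = 1/√0.8668 = 1.074; τ_1 = 13.1/1.074 = 12.20 years.
Leg 2: γ = 1/√(1 − 0.708²) = 1/√0.4987 = 1.416; τ_2 = 50.9/1.416 = 35.95 years.
Leg 3: γ = 1/√(1 − 0.691²) = 1/√0.5225 = 1.383; τ_3 = 77.2/1.383 = 55.80 years.
Leg 4: 48.5 years is already measured aboard the probe.
Total: 12.20 + 35.95 + 55.80 + 48.50 years.

τ = 152 years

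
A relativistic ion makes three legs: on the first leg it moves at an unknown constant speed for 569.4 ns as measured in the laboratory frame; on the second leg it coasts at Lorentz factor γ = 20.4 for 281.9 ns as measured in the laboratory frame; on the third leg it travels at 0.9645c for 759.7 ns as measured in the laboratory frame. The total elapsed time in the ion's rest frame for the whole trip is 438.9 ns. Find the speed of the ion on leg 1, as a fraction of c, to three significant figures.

β = 0.919

Leg 1: speed unknown; τ_1 = 569.4/γ_1.
Leg 2: γ = 20.4; τ_2 = 281.9/20.40 = 13.82 ns.
Leg 3: γ = 1/√(1 − 0.9645²) = 1/√0.06974 = 3.787; τ_3 = 759.7/3.787 = 200.6 ns.
Total proper time: τ_1 + 13.82 + 200.6 = 438.9, so τ_1 = 438.9 − 214.4 = 224.5 ns.
γ_1 = 569.4/224.5 = 2.537; β = √(1 − 1/γ²) = √0.8446.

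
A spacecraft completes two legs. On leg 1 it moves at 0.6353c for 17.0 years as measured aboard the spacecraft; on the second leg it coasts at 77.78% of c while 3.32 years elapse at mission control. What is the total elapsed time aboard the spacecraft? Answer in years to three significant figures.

Leg 1: 17.0 years is already measured aboard the spacecraft.
Leg 2: β = 0.7778; γ = 1/√(1 − 0.7778²) = 1/√0.3950 = 1.591; τ_2 = 3.32/1.591 = 2.087 years.
Total: 17.00 + 2.087 years.

τ = 19.1 years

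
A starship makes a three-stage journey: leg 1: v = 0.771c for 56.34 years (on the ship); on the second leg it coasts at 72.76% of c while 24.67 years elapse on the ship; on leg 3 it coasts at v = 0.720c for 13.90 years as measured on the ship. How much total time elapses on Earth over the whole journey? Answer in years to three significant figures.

Δt = 144 years

Leg 1: γ = 1/√(1 − 0.771²) = 1/√0.4056 = 1.570; Δt_1 = 1.570 × 56.34 = 88.47 years.
Leg 2: β = 0.7276; γ = 1/√(1 − 0.7276²) = 1/√0.4706 = 1.458; Δt_2 = 1.458 × 24.67 = 35.96 years.
Leg 3: γ = 1/√(1 − 0.720²) = 1/√0.4816 = 1.441; Δt_3 = 1.441 × 13.90 = 20.03 years.
Total: 88.47 + 35.96 + 20.03 years.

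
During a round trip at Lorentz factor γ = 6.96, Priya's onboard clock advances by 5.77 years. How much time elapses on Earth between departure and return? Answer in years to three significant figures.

Δt = 40.2 years

γ = 6.96
Earth-frame duration is the dilated interval: Δt = γτ = 6.960 × 5.77 years.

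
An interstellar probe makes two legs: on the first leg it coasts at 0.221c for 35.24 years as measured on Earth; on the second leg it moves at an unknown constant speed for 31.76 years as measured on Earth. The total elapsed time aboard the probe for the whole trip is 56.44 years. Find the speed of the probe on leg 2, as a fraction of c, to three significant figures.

Leg 1: γ = 1/√(1 − 0.221²) = 1/√0.9512 = 1.025; τ_1 = 35.24/1.025 = 34.37 years.
Leg 2: speed unknown; τ_2 = 31.76/γ_2.
Total proper time: 34.37 + τ_2 = 56.44, so τ_2 = 56.44 − 34.37 = 22.07 years.
γ_2 = 31.76/22.07 = 1.439; β = √(1 − 1/γ²) = √0.5171.

β = 0.719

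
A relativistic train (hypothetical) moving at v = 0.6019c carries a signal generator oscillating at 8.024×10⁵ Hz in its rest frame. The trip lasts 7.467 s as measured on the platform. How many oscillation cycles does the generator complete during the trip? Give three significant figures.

γ = 1/√(1 − 0.6019²) = 1/√0.6377 = 1.252
The oscillator's own cycle count is N = f × τ where τ is the proper time on the train. τ = Δt/γ = 7.467/1.252 = 5.963 s = 5.963×10⁰ s.
N = 8.024×10⁵ × 5.963×10⁰ = 4.785×10⁶.

N = 4.78×10⁶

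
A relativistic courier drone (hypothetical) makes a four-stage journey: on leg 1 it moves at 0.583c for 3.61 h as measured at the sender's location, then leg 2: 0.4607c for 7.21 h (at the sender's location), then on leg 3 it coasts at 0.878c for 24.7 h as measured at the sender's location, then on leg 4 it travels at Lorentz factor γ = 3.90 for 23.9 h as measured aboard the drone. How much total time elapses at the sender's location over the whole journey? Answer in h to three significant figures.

Leg 1: 3.61 h is already measured at the sender's location.
Leg 2: 7.21 h is already measured at the sender's location.
Leg 3: 24.7 h is already measured at the sender's location.
Leg 4: γ = 3.90; Δt_4 = 3.900 × 23.9 = 93.21 h.
Total: 3.610 + 7.210 + 24.70 + 93.21 h.

Δt = 129 h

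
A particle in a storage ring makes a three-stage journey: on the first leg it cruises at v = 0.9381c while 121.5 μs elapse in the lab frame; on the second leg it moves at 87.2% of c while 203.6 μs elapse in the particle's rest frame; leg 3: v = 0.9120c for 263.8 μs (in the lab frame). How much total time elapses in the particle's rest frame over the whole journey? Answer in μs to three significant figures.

τ = 354 μs

Leg 1: γ = 1/√(1 − 0.9381²) = 1/√0.1200 = 2.887; τ_1 = 121.5/2.887 = 42.08 μs.
Leg 2: 203.6 μs is already measured in the particle's rest frame.
Leg 3: γ = 1/√(1 − 0.9120²) = 1/√0.1683 = 2.438; τ_3 = 263.8/2.438 = 108.2 μs.
Total: 42.08 + 203.6 + 108.2 μs.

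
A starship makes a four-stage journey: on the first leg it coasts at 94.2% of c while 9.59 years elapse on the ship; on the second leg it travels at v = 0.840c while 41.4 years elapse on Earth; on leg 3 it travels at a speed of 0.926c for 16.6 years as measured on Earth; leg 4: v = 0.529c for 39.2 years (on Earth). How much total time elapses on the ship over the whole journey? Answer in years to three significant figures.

Leg 1: 9.59 years is already measured on the ship.
Leg 2: γ = 1/√(1 − 0.840²) = 1/√0.2944 = 1.843; τ_2 = 41.4/1.843 = 22.46 years.
Leg 3: γ = 1/√(1 − 0.926²) = 1/√0.1425 = 2.649; τ_3 = 16.6/2.649 = 6.267 years.
Leg 4: γ = 1/√(1 − 0.529²) = 1/√0.7202 = 1.178; τ_4 = 39.2/1.178 = 33.27 years.
Total: 9.590 + 22.46 + 6.267 + 33.27 years.

τ = 71.6 years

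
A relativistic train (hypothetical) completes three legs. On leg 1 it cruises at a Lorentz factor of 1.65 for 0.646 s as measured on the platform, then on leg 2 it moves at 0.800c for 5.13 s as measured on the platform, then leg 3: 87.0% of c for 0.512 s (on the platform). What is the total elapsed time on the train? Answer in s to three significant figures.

Leg 1: γ = 1.65; τ_1 = 0.646/1.650 = 0.3915 s.
Leg 2: γ = 1/√(1 − 0.800²) = 5/3 ≈ 1.667; τ_2 = 5.13/1.667 = 3.078 s.
Leg 3: β = 0.870; γ = 1/√(1 − 0.870²) = 1/√0.2431 = 2.028; τ_3 = 0.512/2.028 = 0.2524 s.
Total: 0.3915 + 3.078 + 0.2524 s.

τ = 3.72 s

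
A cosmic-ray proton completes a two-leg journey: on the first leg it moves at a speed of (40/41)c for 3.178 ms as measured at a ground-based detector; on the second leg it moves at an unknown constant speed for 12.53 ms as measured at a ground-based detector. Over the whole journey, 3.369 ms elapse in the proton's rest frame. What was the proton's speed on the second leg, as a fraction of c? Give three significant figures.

β = 0.977

Leg 1: γ = 1/√(1 − (40/41)²) = 41/9 ≈ 4.556; τ_1 = 3.178/4.556 = 0.6976 ms.
Leg 2: speed unknown; τ_2 = 12.53/γ_2.
Total proper time: 0.6976 + τ_2 = 3.369, so τ_2 = 3.369 − 0.6976 = 2.671 ms.
γ_2 = 12.53/2.671 = 4.690; β = √(1 − 1/γ²) = √0.9545.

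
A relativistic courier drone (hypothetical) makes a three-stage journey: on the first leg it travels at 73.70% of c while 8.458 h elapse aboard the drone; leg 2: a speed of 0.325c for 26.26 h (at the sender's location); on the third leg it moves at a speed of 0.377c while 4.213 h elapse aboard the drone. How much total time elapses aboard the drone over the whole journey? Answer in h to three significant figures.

Leg 1: 8.458 h is already measured aboard the drone.
Leg 2: γ = 1/√(1 − 0.325²) = 1/√0.8944 = 1.057; τ_2 = 26.26/1.057 = 24.83 h.
Leg 3: 4.213 h is already measured aboard the drone.
Total: 8.458 + 24.83 + 4.213 h.

τ = 37.5 h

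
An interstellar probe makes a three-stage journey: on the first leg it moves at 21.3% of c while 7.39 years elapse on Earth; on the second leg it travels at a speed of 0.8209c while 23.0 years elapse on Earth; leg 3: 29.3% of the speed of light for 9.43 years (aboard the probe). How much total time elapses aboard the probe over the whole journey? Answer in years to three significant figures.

Leg 1: β = 0.213; γ = 1/√(1 − 0.213²) = 1/√0.9546 = 1.023; τ_1 = 7.39/1.023 = 7.220 years.
Leg 2: γ = 1/√(1 − 0.8209²) = 1/√0.3261 = 1.751; τ_2 = 23.0/1.751 = 13.13 years.
Leg 3: 9.43 years is already measured aboard the probe.
Total: 7.220 + 13.13 + 9.430 years.

τ = 29.8 years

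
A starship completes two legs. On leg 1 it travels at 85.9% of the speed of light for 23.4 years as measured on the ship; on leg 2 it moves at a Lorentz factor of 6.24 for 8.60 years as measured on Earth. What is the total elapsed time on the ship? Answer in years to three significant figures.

Leg 1: 23.4 years is already measured on the ship.
Leg 2: γ = 6.24; τ_2 = 8.60/6.240 = 1.378 years.
Total: 23.40 + 1.378 years.

τ = 24.8 years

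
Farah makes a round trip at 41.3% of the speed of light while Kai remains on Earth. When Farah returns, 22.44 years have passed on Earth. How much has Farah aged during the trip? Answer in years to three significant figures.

β = 0.413; γ = 1/√(1 − 0.413²) = 1/√0.8294 = 1.098
Farah's clock measures proper time along the trip: τ = Δt/γ = 22.44/1.098 years.

τ = 20.4 years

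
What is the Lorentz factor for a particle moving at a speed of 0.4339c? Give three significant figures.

γ = 1.11

γ = 1/√(1 − 0.4339²) = 1/√0.8117 = 1.110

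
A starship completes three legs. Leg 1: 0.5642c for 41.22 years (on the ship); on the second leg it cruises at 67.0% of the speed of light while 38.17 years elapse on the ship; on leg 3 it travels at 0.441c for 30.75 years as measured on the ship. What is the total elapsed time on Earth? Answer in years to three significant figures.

Leg 1: γ = 1/√(1 − 0.5642²) = 1/√0.6817 = 1.211; Δt_1 = 1.211 × 41.22 = 49.93 years.
Leg 2: β = 0.670; γ = 1/√(1 − 0.670²) = 1/√0.5511 = 1.347; Δt_2 = 1.347 × 38.17 = 51.42 years.
Leg 3: γ = 1/√(1 − 0.441²) = 1/√0.8055 = 1.114; Δt_3 = 1.114 × 30.75 = 34.26 years.
Total: 49.93 + 51.42 + 34.26 years.

Δt = 136 years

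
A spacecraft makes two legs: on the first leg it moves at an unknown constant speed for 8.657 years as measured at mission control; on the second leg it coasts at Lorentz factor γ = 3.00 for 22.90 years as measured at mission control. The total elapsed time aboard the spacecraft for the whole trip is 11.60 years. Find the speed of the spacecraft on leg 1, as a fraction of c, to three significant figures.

Leg 1: speed unknown; τ_1 = 8.657/γ_1.
Leg 2: γ = 3.00; τ_2 = 22.90/3.000 = 7.633 years.
Total proper time: τ_1 + 7.633 = 11.60, so τ_1 = 11.60 − 7.633 = 3.967 years.
γ_1 = 8.657/3.967 = 2.182; β = √(1 − 1/γ²) = √0.7900.

β = 0.889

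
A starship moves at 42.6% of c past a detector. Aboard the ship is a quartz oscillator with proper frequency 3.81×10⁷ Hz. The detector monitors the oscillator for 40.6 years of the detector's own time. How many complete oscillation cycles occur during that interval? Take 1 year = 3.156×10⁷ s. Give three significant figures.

N = 4.42×10¹⁶

β = 0.426; γ = 1/√(1 − 0.426²) = 1/√0.8185 = 1.105
During 40.6 years of lab time, the oscillator's proper time advances by τ = Δt/γ = 40.6/1.105 = 36.73 years = 1.159×10⁹ s.
N = f × τ = 3.81×10⁷ × 1.159×10⁹ = 4.417×10¹⁶.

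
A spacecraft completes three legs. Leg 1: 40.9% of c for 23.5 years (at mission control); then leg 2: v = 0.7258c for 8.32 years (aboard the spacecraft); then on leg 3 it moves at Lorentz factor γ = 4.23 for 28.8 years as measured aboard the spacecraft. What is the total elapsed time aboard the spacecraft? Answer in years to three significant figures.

Leg 1: β = 0.409; γ = 1/√(1 − 0.409²) = 1/√0.8327 = 1.096; τ_1 = 23.5/1.096 = 21.44 years.
Leg 2: 8.32 years is already measured aboard the spacecraft.
Leg 3: 28.8 years is already measured aboard the spacecraft.
Total: 21.44 + 8.320 + 28.80 years.

τ = 58.6 years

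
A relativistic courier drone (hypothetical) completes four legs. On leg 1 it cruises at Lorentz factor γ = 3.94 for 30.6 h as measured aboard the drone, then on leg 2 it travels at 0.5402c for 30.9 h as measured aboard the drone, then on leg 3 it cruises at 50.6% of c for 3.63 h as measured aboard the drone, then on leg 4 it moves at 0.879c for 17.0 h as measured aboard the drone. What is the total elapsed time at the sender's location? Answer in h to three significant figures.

Δt = 197 h

Leg 1: γ = 3.94; Δt_1 = 3.940 × 30.6 = 120.6 h.
Leg 2: γ = 1/√(1 − 0.5402²) = 1/√0.7082 = 1.188; Δt_2 = 1.188 × 30.9 = 36.72 h.
Leg 3: β = 0.506; γ = 1/√(1 − 0.506²) = 1/√0.7440 = 1.159; Δt_3 = 1.159 × 3.63 = 4.209 h.
Leg 4: γ = 1/√(1 − 0.879²) = 1/√0.2274 = 2.097; Δt_4 = 2.097 × 17.0 = 35.65 h.
Total: 120.6 + 36.72 + 4.209 + 35.65 h.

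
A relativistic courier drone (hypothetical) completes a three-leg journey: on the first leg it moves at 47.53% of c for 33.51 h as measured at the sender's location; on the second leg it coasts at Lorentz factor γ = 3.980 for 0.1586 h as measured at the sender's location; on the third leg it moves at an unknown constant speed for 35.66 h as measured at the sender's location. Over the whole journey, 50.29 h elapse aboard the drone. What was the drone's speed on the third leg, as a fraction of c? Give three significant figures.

Leg 1: β = 0.4753; γ = 1/√(1 − 0.4753²) = 1/√0.7741 = 1.137; τ_1 = 33.51/1.137 = 29.48 h.
Leg 2: γ = 3.980; τ_2 = 0.1586/3.980 = 0.03985 h.
Leg 3: speed unknown; τ_3 = 35.66/γ_3.
Total proper time: 29.48 + 0.03985 + τ_3 = 50.29, so τ_3 = 50.29 − 29.52 = 20.77 h.
γ_3 = 35.66/20.77 = 1.717; β = √(1 − 1/γ²) = √0.6608.

β = 0.813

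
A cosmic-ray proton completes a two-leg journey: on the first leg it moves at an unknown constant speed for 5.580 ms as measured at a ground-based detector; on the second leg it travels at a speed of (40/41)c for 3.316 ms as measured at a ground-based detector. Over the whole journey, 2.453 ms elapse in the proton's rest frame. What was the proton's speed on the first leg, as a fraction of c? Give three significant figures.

β = 0.951

Leg 1: speed unknown; τ_1 = 5.580/γ_1.
Leg 2: γ = 1/√(1 − (40/41)²) = 41/9 ≈ 4.556; τ_2 = 3.316/4.556 = 0.7279 ms.
Total proper time: τ_1 + 0.7279 = 2.453, so τ_1 = 2.453 − 0.7279 = 1.725 ms.
γ_1 = 5.580/1.725 = 3.235; β = √(1 − 1/γ²) = √0.9044.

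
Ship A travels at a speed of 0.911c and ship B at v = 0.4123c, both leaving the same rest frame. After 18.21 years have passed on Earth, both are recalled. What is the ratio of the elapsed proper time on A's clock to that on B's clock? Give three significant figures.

τ_A/τ_B = 0.453

A: γ = 1/√(1 − 0.911²) = 1/√0.1701 = 2.425. B: γ = 1/√(1 − 0.4123²) = 1/√0.8300 = 1.098.
τ_A/τ_B = γ_B/γ_A = 1.098/2.425 = 0.4527, so τ_A/τ_B = 0.4527.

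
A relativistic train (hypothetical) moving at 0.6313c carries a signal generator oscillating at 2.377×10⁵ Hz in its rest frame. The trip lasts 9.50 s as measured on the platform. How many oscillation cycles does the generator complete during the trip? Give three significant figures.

N = 1.75×10⁶

γ = 1/√(1 − 0.6313²) = 1/√0.6015 = 1.289
The oscillator's own cycle count is N = f × τ where τ is the proper time on the train. τ = Δt/γ = 9.50/1.289 = 7.368 s = 7.368×10⁰ s.
N = 2.377×10⁵ × 7.368×10⁰ = 1.751×10⁶.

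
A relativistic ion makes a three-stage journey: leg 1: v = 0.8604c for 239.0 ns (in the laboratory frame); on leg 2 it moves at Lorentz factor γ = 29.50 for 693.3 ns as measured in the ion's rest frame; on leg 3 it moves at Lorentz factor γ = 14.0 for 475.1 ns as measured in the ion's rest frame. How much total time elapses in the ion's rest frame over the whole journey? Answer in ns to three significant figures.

Leg 1: γ = 1/√(1 − 0.8604²) = 1/√0.2597 = 1.962; τ_1 = 239.0/1.962 = 121.8 ns.
Leg 2: 693.3 ns is already measured in the ion's rest frame.
Leg 3: 475.1 ns is already measured in the ion's rest frame.
Total: 121.8 + 693.3 + 475.1 ns.

τ = 1290 ns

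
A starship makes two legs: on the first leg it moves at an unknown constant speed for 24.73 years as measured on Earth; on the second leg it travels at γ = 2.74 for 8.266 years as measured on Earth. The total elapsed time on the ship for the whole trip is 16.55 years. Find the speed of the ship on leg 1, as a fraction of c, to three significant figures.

Leg 1: speed unknown; τ_1 = 24.73/γ_1.
Leg 2: γ = 2.74; τ_2 = 8.266/2.740 = 3.017 years.
Total proper time: τ_1 + 3.017 = 16.55, so τ_1 = 16.55 − 3.017 = 13.53 years.
γ_1 = 24.73/13.53 = 1.827; β = √(1 − 1/γ²) = √0.7005.

β = 0.837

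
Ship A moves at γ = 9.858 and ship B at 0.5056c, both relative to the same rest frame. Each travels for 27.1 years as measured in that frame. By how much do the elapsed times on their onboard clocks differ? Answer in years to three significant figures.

A: γ = 9.858; τ_A = 27.1/9.858 = 2.749 years.
B: γ = 1/√(1 − 0.5056²) = 1/√0.7444 = 1.159; τ_B = 27.1/1.159 = 23.38 years.

|τ_A − τ_B| = 20.6 years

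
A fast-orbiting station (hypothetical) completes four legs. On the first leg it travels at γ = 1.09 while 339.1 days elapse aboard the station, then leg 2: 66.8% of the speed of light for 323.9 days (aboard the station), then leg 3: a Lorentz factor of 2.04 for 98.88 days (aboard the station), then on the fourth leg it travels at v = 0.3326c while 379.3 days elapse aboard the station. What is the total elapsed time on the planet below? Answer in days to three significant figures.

Leg 1: γ = 1.09; Δt_1 = 1.090 × 339.1 = 369.6 days.
Leg 2: β = 0.668; γ = 1/√(1 − 0.668²) = 1/√0.5538 = 1.344; Δt_2 = 1.344 × 323.9 = 435.3 days.
Leg 3: γ = 2.04; Δt_3 = 2.040 × 98.88 = 201.7 days.
Leg 4: γ = 1/√(1 − 0.3326²) = 1/√0.8894 = 1.060; Δt_4 = 1.060 × 379.3 = 402.2 days.
Total: 369.6 + 435.3 + 201.7 + 402.2 days.

Δt = 1410 days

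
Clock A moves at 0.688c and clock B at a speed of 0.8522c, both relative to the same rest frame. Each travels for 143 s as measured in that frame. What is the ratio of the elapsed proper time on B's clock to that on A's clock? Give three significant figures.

A: γ = 1/√(1 − 0.688²) = 1/√0.5267 = 1.378. B: γ = 1/√(1 − 0.8522²) = 1/√0.2738 = 1.911.
τ_A/τ_B = γ_B/γ_A = 1.911/1.378 = 1.387, so τ_B/τ_A = 0.7210.

τ_B/τ_A = 0.721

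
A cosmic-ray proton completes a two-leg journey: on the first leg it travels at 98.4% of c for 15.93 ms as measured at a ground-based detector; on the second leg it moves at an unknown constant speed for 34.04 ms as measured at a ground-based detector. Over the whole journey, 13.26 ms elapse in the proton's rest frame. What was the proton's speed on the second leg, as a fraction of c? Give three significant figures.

Leg 1: β = 0.984; γ = 1/√(1 − 0.984²) = 1/√0.03174 = 5.613; τ_1 = 15.93/5.613 = 2.838 ms.
Leg 2: speed unknown; τ_2 = 34.04/γ_2.
Total proper time: 2.838 + τ_2 = 13.26, so τ_2 = 13.26 − 2.838 = 10.42 ms.
γ_2 = 34.04/10.42 = 3.266; β = √(1 − 1/γ²) = √0.9063.

β = 0.952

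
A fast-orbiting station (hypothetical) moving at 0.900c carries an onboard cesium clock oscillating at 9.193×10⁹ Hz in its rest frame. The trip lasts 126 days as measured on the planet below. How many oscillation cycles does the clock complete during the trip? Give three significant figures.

γ = 1/√(1 − 0.900²) = 1/√0.1900 = 2.294
The oscillator's own cycle count is N = f × τ where τ is the proper time aboard the station. τ = Δt/γ = 126/2.294 = 54.92 days = 4.745×10⁶ s.
N = 9.193×10⁹ × 4.745×10⁶ = 4.362×10¹⁶.

N = 4.36×10¹⁶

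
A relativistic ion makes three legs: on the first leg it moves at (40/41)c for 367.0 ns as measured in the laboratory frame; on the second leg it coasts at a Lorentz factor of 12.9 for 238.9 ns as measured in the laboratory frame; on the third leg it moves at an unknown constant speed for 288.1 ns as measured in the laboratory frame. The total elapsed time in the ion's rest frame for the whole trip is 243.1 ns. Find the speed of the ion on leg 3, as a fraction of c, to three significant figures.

β = 0.866

Leg 1: γ = 1/√(1 − (40/41)²) = 41/9 ≈ 4.556; τ_1 = 367.0/4.556 = 80.56 ns.
Leg 2: γ = 12.9; τ_2 = 238.9/12.90 = 18.52 ns.
Leg 3: speed unknown; τ_3 = 288.1/γ_3.
Total proper time: 80.56 + 18.52 + τ_3 = 243.1, so τ_3 = 243.1 − 99.08 = 144.0 ns.
γ_3 = 288.1/144.0 = 2.000; β = √(1 − 1/γ²) = √0.7501.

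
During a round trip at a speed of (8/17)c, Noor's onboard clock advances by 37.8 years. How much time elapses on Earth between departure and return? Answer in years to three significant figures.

γ = 1/√(1 − (8/17)²) = 17/15 ≈ 1.133
Earth-frame duration is the dilated interval: Δt = γτ = 1.133 × 37.8 years.

Δt = 42.8 years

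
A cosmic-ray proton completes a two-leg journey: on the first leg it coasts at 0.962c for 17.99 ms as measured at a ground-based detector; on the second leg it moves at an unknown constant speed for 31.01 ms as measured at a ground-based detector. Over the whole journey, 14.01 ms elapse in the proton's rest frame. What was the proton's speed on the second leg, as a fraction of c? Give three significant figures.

β = 0.956

Leg 1: γ = 1/√(1 − 0.962²) = 1/√0.07456 = 3.662; τ_1 = 17.99/3.662 = 4.912 ms.
Leg 2: speed unknown; τ_2 = 31.01/γ_2.
Total proper time: 4.912 + τ_2 = 14.01, so τ_2 = 14.01 − 4.912 = 9.098 ms.
γ_2 = 31.01/9.098 = 3.409; β = √(1 − 1/γ²) = √0.9139.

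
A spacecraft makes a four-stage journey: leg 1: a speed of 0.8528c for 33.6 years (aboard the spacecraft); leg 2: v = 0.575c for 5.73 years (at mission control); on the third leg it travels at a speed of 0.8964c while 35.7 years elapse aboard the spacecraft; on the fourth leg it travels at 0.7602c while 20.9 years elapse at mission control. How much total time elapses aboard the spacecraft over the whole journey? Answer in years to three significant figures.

τ = 87.6 years

Leg 1: 33.6 years is already measured aboard the spacecraft.
Leg 2: γ = 1/√(1 − 0.575²) = 1/√0.6694 = 1.222; τ_2 = 5.73/1.222 = 4.688 years.
Leg 3: 35.7 years is already measured aboard the spacecraft.
Leg 4: γ = 1/√(1 − 0.7602²) = 1/√0.4221 = 1.539; τ_4 = 20.9/1.539 = 13.58 years.
Total: 33.60 + 4.688 + 35.70 + 13.58 years.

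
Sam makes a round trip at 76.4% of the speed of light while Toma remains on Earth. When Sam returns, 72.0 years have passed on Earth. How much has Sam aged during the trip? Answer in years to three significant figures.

β = 0.764; γ = 1/√(1 − 0.764²) = 1/√0.4163 = 1.550
Sam's clock measures proper time along the trip: τ = Δt/γ = 72.0/1.550 years.

τ = 46.5 years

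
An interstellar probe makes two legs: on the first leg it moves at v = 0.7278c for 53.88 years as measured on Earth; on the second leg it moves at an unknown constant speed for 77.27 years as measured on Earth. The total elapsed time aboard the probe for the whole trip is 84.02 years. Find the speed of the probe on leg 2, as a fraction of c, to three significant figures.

β = 0.793

Leg 1: γ = 1/√(1 − 0.7278²) = 1/√0.4703 = 1.458; τ_1 = 53.88/1.458 = 36.95 years.
Leg 2: speed unknown; τ_2 = 77.27/γ_2.
Total proper time: 36.95 + τ_2 = 84.02, so τ_2 = 84.02 − 36.95 = 47.07 years.
γ_2 = 77.27/47.07 = 1.642; β = √(1 − 1/γ²) = √0.6289.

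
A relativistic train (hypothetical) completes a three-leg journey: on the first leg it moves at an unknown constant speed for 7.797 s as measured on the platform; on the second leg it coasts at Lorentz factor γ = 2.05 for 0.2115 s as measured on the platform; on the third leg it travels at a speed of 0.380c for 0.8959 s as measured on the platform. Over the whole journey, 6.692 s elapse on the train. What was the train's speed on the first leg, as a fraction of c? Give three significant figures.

β = 0.674

Leg 1: speed unknown; τ_1 = 7.797/γ_1.
Leg 2: γ = 2.05; τ_2 = 0.2115/2.050 = 0.1032 s.
Leg 3: γ = 1/√(1 − 0.380²) = 1/√0.8556 = 1.081; τ_3 = 0.8959/1.081 = 0.8287 s.
Total proper time: τ_1 + 0.1032 + 0.8287 = 6.692, so τ_1 = 6.692 − 0.9319 = 5.760 s.
γ_1 = 7.797/5.760 = 1.354; β = √(1 − 1/γ²) = √0.4542.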